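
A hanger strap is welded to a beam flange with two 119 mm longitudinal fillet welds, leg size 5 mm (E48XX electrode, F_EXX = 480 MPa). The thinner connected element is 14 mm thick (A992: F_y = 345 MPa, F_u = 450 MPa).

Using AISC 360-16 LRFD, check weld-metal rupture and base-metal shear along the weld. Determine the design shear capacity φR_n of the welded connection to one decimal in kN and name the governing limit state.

181.7 kN (weld metal governs)

Weld metal: throat = 0.707×5 = 3.535 mm, L = 2×119 = 238 mm. φR_n = 0.75 × 0.6 × 480 × 3.535 × 238 = 181.7 kN.
Base metal shear (14 mm plate): yield φR_n = 1.0×0.6×345×14×238 = 689.7 kN; rupture φR_n = 0.75×0.6×450×14×238 = 674.7 kN; take 674.7 kN (rupture).
Governing: min(181.7, 674.7) = 181.7 kN → weld metal.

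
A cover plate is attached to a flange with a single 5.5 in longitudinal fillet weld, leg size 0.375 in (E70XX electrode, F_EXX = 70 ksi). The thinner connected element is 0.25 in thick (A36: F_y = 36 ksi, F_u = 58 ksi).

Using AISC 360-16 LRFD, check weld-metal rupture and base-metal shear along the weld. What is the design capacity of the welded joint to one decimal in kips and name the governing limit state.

29.7 kips (base-metal shear governs)

Weld metal: throat = 0.707×0.375 = 0.26513 in, L = 5.5 in. φR_n = 0.75 × 0.6 × 70 × 0.26513 × 5.5 = 45.9 kips.
Base metal shear (0.25 in plate): yield φR_n = 1.0×0.6×36×0.25×5.5 = 29.7 kips; rupture φR_n = 0.75×0.6×58×0.25×5.5 = 35.9 kips; take 29.7 kips (yield).
Governing: min(45.9, 29.7) = 29.7 kips → base-metal shear.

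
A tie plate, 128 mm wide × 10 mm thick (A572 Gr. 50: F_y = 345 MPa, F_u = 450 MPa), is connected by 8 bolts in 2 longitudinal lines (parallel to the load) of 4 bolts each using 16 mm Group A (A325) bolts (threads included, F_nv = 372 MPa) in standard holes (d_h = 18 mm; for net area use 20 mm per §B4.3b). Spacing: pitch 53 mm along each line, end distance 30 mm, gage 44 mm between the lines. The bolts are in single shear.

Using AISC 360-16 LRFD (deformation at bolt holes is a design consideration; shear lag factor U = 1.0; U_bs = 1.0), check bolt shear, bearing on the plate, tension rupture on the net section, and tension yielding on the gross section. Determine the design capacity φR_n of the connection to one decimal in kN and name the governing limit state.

297.0 kN (net-section rupture governs)

Bolt shear: A_b = π(16)²/4 = 201.06 mm². φR_n = 0.75 × 372 × 201.06 × 8 × 1 = 448.8 kN.
Bearing (10 mm plate, F_u = 450 MPa): end bolts L_c = 30 − 18/2 = 21, R_n = min(1.2×21×10×450, 2.4×16×10×450) = 113.4 kN/bolt; interior L_c = 53 − 18 = 35, R_n = 172.8 kN/bolt. φR_n = 0.75 × (2×113.4 + 6×172.8) = 947.7 kN.
Tension rupture (net): A_n = (128 − 2×20)×10 = 880 mm² (U = 1.0, A_e = A_n). φR_n = 0.75 × 450 × 880 = 297.0 kN.
Tension yield (gross): A_g = 128×10 = 1280 mm². φR_n = 0.90 × 345 × 1280 = 397.4 kN.
Governing: min(448.8, 947.7, 297.0, 397.4) = 297.0 kN → net-section rupture.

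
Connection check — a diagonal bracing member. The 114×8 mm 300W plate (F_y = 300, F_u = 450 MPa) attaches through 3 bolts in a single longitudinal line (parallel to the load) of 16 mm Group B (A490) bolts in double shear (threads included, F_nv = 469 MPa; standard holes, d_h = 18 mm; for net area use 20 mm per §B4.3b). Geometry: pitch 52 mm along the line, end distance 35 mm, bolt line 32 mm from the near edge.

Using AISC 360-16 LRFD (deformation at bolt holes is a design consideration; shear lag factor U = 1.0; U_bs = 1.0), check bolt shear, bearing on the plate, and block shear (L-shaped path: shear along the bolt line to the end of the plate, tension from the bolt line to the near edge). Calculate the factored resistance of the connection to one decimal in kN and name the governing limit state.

203.6 kN (block shear governs)

Bolt shear: A_b = π(16)²/4 = 201.06 mm². φR_n = 0.75 × 469 × 201.06 × 3 × 2 = 424.3 kN.
Bearing (8 mm plate, F_u = 450 MPa): end bolts L_c = 35 − 18/2 = 26, R_n = min(1.2×26×8×450, 2.4×16×8×450) = 112.32 kN/bolt; interior L_c = 52 − 18 = 34, R_n = 138.24 kN/bolt. φR_n = 0.75 × (1×112.32 + 2×138.24) = 291.6 kN.
Block shear: shear path 1×[35+2×52] = 1×139 mm, A_gv = 1112, A_nv = 1×(139 − 2.5×20)×8 = 712 mm²; tension to near edge: (32 − 0.5×20)×8 = 176 mm². R_n = min(0.6×450×712, 0.6×300×1112) + 1.0×450×176 = min(192.24, 200.16) + 79.2 = 271.44 kN. φR_n = 0.75 × 271.44 = 203.6 kN.
Governing: min(424.3, 291.6, 203.6) = 203.6 kN → block shear.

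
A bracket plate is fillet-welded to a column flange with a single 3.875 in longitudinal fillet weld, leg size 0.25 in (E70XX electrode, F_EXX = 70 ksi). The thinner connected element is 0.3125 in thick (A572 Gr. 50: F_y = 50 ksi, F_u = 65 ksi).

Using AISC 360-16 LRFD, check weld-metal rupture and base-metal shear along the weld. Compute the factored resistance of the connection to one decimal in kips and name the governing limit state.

Weld metal: throat = 0.707×0.25 = 0.17675 in, L = 3.875 in. φR_n = 0.75 × 0.6 × 70 × 0.17675 × 3.875 = 21.6 kips.
Base metal shear (0.3125 in plate): yield φR_n = 1.0×0.6×50×0.3125×3.875 = 36.3 kips; rupture φR_n = 0.75×0.6×65×0.3125×3.875 = 35.4 kips; take 35.4 kips (rupture).
Governing: min(21.6, 35.4) = 21.6 kips → weld metal.

21.6 kips (weld metal governs)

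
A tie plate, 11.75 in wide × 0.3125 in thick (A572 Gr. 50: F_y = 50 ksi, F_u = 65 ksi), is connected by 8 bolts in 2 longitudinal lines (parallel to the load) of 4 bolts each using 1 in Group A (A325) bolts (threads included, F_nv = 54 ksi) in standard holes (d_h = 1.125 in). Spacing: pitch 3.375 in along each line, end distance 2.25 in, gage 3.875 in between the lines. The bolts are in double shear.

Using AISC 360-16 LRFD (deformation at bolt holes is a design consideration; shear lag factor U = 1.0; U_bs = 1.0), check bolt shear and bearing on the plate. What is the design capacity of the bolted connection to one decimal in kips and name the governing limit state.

281.1 kips (bearing governs)

Bolt shear: A_b = π(1)²/4 = 0.7854 in². φR_n = 0.75 × 54 × 0.7854 × 8 × 2 = 508.9 kips.
Bearing (0.3125 in plate, F_u = 65 ksi): end bolts L_c = 2.25 − 1.125/2 = 1.6875, R_n = min(1.2×1.6875×0.3125×65, 2.4×1×0.3125×65) = 41.133 kips/bolt; interior L_c = 3.375 − 1.125 = 2.25, R_n = 48.75 kips/bolt. φR_n = 0.75 × (2×41.133 + 6×48.75) = 281.1 kips.
Governing: min(508.9, 281.1) = 281.1 kips → bearing.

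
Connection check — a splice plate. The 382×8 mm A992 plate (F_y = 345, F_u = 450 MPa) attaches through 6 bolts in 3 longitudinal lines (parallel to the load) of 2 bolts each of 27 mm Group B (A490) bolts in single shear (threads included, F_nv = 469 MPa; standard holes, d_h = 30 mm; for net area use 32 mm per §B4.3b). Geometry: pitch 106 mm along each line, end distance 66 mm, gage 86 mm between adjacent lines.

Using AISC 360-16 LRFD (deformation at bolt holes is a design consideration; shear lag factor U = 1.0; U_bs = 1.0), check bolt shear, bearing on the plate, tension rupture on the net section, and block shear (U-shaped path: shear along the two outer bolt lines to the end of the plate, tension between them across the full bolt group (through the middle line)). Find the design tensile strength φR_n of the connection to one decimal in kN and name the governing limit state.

693.4 kN (block shear governs)

Bolt shear: A_b = π(27)²/4 = 572.56 mm². φR_n = 0.75 × 469 × 572.56 × 6 × 1 = 1208.4 kN.
Bearing (8 mm plate, F_u = 450 MPa): end bolts L_c = 66 − 30/2 = 51, R_n = min(1.2×51×8×450, 2.4×27×8×450) = 220.32 kN/bolt; interior L_c = 106 − 30 = 76, R_n = 233.28 kN/bolt. φR_n = 0.75 × (3×220.32 + 3×233.28) = 1020.6 kN.
Tension rupture (net): A_n = (382 − 3×32)×8 = 2288 mm² (U = 1.0, A_e = A_n). φR_n = 0.75 × 450 × 2288 = 772.2 kN.
Block shear: shear path 2×[66+1×106] = 2×172 mm, A_gv = 2752, A_nv = 2×(172 − 1.5×32)×8 = 1984 mm²; tension across gage: (172 − 2×32)×8 = 864 mm². R_n = min(0.6×450×1984, 0.6×345×2752) + 1.0×450×864 = min(535.68, 569.66) + 388.8 = 924.48 kN. φR_n = 0.75 × 924.48 = 693.4 kN.
Governing: min(1208.4, 1020.6, 772.2, 693.4) = 693.4 kN → block shear.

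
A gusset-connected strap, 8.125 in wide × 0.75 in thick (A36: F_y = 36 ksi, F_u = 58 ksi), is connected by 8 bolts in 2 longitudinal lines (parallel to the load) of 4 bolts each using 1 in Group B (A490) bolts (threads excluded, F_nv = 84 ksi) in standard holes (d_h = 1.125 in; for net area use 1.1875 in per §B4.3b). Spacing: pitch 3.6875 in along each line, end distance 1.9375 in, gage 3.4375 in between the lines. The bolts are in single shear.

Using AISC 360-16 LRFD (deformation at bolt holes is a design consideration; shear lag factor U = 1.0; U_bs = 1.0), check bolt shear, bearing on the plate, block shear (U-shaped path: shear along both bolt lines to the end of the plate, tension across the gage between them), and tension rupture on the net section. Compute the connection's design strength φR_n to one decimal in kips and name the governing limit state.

Bolt shear: A_b = π(1)²/4 = 0.7854 in². φR_n = 0.75 × 84 × 0.7854 × 8 × 1 = 395.8 kips.
Bearing (0.75 in plate, F_u = 58 ksi): end bolts L_c = 1.9375 − 1.125/2 = 1.375, R_n = min(1.2×1.375×0.75×58, 2.4×1×0.75×58) = 71.775 kips/bolt; interior L_c = 3.6875 − 1.125 = 2.5625, R_n = 104.4 kips/bolt. φR_n = 0.75 × (2×71.775 + 6×104.4) = 577.5 kips.
Block shear: shear path 2×[1.9375+3×3.6875] = 2×13 in, A_gv = 19.5, A_nv = 2×(13 − 3.5×1.1875)×0.75 = 13.266 in²; tension across gage: (3.4375 − 1×1.1875)×0.75 = 1.6875 in². R_n = min(0.6×58×13.266, 0.6×36×19.5) + 1.0×58×1.6875 = min(461.66, 421.2) + 97.875 = 519.08 kips. φR_n = 0.75 × 519.08 = 389.3 kips.
Tension rupture (net): A_n = (8.125 − 2×1.1875)×0.75 = 4.3125 in² (U = 1.0, A_e = A_n). φR_n = 0.75 × 58 × 4.3125 = 187.6 kips.
Governing: min(395.8, 577.5, 389.3, 187.6) = 187.6 kips → net-section rupture.

187.6 kips (net-section rupture governs)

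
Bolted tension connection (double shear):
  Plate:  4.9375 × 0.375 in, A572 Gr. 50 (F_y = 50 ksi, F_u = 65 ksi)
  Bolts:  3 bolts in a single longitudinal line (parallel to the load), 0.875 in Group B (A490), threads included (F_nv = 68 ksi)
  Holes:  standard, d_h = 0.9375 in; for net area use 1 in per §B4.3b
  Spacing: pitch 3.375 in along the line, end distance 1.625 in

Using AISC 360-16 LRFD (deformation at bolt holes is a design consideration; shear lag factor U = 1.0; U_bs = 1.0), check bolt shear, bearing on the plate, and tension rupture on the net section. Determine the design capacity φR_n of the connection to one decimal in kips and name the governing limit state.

Bolt shear: A_b = π(0.875)²/4 = 0.60132 in². φR_n = 0.75 × 68 × 0.60132 × 3 × 2 = 184.0 kips.
Bearing (0.375 in plate, F_u = 65 ksi): end bolts L_c = 1.625 − 0.9375/2 = 1.15625, R_n = min(1.2×1.15625×0.375×65, 2.4×0.875×0.375×65) = 33.82 kips/bolt; interior L_c = 3.375 − 0.9375 = 2.4375, R_n = 51.188 kips/bolt. φR_n = 0.75 × (1×33.82 + 2×51.188) = 102.1 kips.
Tension rupture (net): A_n = (4.9375 − 1×1)×0.375 = 1.4766 in² (U = 1.0, A_e = A_n). φR_n = 0.75 × 65 × 1.4766 = 72.0 kips.
Governing: min(184.0, 102.1, 72.0) = 72.0 kips → net-section rupture.

72.0 kips (net-section rupture governs)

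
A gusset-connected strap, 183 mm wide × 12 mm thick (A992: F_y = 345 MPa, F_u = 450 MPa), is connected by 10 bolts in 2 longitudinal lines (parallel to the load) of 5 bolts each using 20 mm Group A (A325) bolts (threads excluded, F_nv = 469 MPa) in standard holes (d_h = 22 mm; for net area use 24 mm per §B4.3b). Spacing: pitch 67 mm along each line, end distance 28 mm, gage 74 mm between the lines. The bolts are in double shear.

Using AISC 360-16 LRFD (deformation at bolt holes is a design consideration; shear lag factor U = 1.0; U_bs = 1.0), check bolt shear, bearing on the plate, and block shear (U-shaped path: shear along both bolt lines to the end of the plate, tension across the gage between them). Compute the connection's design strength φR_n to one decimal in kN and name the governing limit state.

Bolt shear: A_b = π(20)²/4 = 314.16 mm². φR_n = 0.75 × 469 × 314.16 × 10 × 2 = 2210.1 kN.
Bearing (12 mm plate, F_u = 450 MPa): end bolts L_c = 28 − 22/2 = 17, R_n = min(1.2×17×12×450, 2.4×20×12×450) = 110.16 kN/bolt; interior L_c = 67 − 22 = 45, R_n = 259.2 kN/bolt. φR_n = 0.75 × (2×110.16 + 8×259.2) = 1720.4 kN.
Block shear: shear path 2×[28+4×67] = 2×296 mm, A_gv = 7104, A_nv = 2×(296 − 4.5×24)×12 = 4512 mm²; tension across gage: (74 − 1×24)×12 = 600 mm². R_n = min(0.6×450×4512, 0.6×345×7104) + 1.0×450×600 = min(1218.2, 1470.5) + 270 = 1488.2 kN. φR_n = 0.75 × 1488.2 = 1116.2 kN.
Governing: min(2210.1, 1720.4, 1116.2) = 1116.2 kN → block shear.

1116.2 kN (block shear governs)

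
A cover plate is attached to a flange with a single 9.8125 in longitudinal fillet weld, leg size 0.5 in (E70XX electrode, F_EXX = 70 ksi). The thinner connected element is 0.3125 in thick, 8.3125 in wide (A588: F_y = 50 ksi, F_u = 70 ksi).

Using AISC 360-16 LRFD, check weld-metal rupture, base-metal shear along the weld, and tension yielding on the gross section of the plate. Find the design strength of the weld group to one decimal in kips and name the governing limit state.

92.0 kips (base-metal shear governs)

Weld metal: throat = 0.707×0.5 = 0.3535 in, L = 9.8125 in. φR_n = 0.75 × 0.6 × 70 × 0.3535 × 9.8125 = 109.3 kips.
Base metal shear (0.3125 in plate): yield φR_n = 1.0×0.6×50×0.3125×9.8125 = 92.0 kips; rupture φR_n = 0.75×0.6×70×0.3125×9.8125 = 96.6 kips; take 92.0 kips (yield).
Tension yield (gross): A_g = 8.3125×0.3125 = 2.5977 in². φR_n = 0.90 × 50 × 2.5977 = 116.9 kips.
Governing: min(109.3, 92.0, 116.9) = 92.0 kips → base-metal shear.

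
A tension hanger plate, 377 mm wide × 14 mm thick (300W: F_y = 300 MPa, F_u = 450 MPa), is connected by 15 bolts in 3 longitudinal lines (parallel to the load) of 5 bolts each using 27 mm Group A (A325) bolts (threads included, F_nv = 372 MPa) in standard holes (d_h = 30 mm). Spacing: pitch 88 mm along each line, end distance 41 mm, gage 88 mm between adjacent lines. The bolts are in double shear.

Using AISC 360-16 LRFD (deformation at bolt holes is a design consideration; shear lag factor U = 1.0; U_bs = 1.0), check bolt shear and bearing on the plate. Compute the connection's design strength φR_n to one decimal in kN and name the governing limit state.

Bolt shear: A_b = π(27)²/4 = 572.56 mm². φR_n = 0.75 × 372 × 572.56 × 15 × 2 = 4792.3 kN.
Bearing (14 mm plate, F_u = 450 MPa): end bolts L_c = 41 − 30/2 = 26, R_n = min(1.2×26×14×450, 2.4×27×14×450) = 196.56 kN/bolt; interior L_c = 88 − 30 = 58, R_n = 408.24 kN/bolt. φR_n = 0.75 × (3×196.56 + 12×408.24) = 4116.4 kN.
Governing: min(4792.3, 4116.4) = 4116.4 kN → bearing.

4116.4 kN (bearing governs)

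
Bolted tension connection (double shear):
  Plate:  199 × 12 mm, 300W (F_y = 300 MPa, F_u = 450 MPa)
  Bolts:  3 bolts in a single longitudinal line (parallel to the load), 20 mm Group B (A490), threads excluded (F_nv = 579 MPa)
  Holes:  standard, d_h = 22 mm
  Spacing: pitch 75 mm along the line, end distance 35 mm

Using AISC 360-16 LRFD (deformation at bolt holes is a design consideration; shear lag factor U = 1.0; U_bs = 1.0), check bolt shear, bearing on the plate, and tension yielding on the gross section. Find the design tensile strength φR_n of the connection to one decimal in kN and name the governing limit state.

Bolt shear: A_b = π(20)²/4 = 314.16 mm². φR_n = 0.75 × 579 × 314.16 × 3 × 2 = 818.5 kN.
Bearing (12 mm plate, F_u = 450 MPa): end bolts L_c = 35 − 22/2 = 24, R_n = min(1.2×24×12×450, 2.4×20×12×450) = 155.52 kN/bolt; interior L_c = 75 − 22 = 53, R_n = 259.2 kN/bolt. φR_n = 0.75 × (1×155.52 + 2×259.2) = 505.4 kN.
Tension yield (gross): A_g = 199×12 = 2388 mm². φR_n = 0.90 × 300 × 2388 = 644.8 kN.
Governing: min(818.5, 505.4, 644.8) = 505.4 kN → bearing.

505.4 kN (bearing governs)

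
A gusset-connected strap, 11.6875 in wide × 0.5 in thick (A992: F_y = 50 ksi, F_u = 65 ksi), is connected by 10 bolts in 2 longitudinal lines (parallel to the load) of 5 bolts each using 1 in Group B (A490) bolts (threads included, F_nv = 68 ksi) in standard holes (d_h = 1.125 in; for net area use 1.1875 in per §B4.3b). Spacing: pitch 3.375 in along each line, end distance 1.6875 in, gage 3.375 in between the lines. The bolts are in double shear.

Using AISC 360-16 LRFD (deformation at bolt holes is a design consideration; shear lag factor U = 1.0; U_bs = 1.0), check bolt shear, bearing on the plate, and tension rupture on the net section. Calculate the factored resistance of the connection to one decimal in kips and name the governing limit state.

227.0 kips (net-section rupture governs)

Bolt shear: A_b = π(1)²/4 = 0.7854 in². φR_n = 0.75 × 68 × 0.7854 × 10 × 2 = 801.1 kips.
Bearing (0.5 in plate, F_u = 65 ksi): end bolts L_c = 1.6875 − 1.125/2 = 1.125, R_n = min(1.2×1.125×0.5×65, 2.4×1×0.5×65) = 43.875 kips/bolt; interior L_c = 3.375 − 1.125 = 2.25, R_n = 78 kips/bolt. φR_n = 0.75 × (2×43.875 + 8×78) = 533.8 kips.
Tension rupture (net): A_n = (11.6875 − 2×1.1875)×0.5 = 4.6563 in² (U = 1.0, A_e = A_n). φR_n = 0.75 × 65 × 4.6563 = 227.0 kips.
Governing: min(801.1, 533.8, 227.0) = 227.0 kips → net-section rupture.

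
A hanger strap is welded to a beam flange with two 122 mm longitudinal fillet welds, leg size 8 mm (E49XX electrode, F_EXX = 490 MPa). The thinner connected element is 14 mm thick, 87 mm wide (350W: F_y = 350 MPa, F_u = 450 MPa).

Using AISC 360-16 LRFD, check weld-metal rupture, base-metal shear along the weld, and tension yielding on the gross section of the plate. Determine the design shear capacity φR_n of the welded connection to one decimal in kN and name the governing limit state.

Weld metal: throat = 0.707×8 = 5.656 mm, L = 2×122 = 244 mm. φR_n = 0.75 × 0.6 × 490 × 5.656 × 244 = 304.3 kN.
Base metal shear (14 mm plate): yield φR_n = 1.0×0.6×350×14×244 = 717.4 kN; rupture φR_n = 0.75×0.6×450×14×244 = 691.7 kN; take 691.7 kN (rupture).
Tension yield (gross): A_g = 87×14 = 1218 mm². φR_n = 0.90 × 350 × 1218 = 383.7 kN.
Governing: min(304.3, 691.7, 383.7) = 304.3 kN → weld metal.

304.3 kN (weld metal governs)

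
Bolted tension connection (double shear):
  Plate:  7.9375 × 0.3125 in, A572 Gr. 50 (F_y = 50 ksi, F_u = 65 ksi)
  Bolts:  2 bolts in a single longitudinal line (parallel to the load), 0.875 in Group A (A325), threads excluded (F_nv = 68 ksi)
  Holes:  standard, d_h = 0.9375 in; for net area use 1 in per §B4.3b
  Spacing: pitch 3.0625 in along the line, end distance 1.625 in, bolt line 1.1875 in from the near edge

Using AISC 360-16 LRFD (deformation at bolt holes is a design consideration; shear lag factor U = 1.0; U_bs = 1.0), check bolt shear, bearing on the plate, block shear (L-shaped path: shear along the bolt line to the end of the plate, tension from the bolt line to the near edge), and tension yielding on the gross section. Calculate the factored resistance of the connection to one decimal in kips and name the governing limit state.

Bolt shear: A_b = π(0.875)²/4 = 0.60132 in². φR_n = 0.75 × 68 × 0.60132 × 2 × 2 = 122.7 kips.
Bearing (0.3125 in plate, F_u = 65 ksi): end bolts L_c = 1.625 − 0.9375/2 = 1.15625, R_n = min(1.2×1.15625×0.3125×65, 2.4×0.875×0.3125×65) = 28.184 kips/bolt; interior L_c = 3.0625 − 0.9375 = 2.125, R_n = 42.656 kips/bolt. φR_n = 0.75 × (1×28.184 + 1×42.656) = 53.1 kips.
Block shear: shear path 1×[1.625+1×3.0625] = 1×4.6875 in, A_gv = 1.4648, A_nv = 1×(4.6875 − 1.5×1)×0.3125 = 0.99609 in²; tension to near edge: (1.1875 − 0.5×1)×0.3125 = 0.21484 in². R_n = min(0.6×65×0.99609, 0.6×50×1.4648) + 1.0×65×0.21484 = min(38.848, 43.944) + 13.965 = 52.813 kips. φR_n = 0.75 × 52.813 = 39.6 kips.
Tension yield (gross): A_g = 7.9375×0.3125 = 2.4805 in². φR_n = 0.90 × 50 × 2.4805 = 111.6 kips.
Governing: min(122.7, 53.1, 39.6, 111.6) = 39.6 kips → block shear.

39.6 kips (block shear governs)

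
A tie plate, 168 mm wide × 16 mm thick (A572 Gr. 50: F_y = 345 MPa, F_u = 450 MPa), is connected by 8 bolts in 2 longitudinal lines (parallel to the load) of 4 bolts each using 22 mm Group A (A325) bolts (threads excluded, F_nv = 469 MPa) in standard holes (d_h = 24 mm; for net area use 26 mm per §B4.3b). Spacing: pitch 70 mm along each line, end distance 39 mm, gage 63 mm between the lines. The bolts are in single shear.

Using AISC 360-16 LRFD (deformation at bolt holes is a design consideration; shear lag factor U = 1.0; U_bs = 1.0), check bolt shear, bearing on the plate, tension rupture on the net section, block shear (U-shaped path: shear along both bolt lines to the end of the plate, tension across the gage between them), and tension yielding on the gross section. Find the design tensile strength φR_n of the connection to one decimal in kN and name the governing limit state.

626.4 kN (net-section rupture governs)

Bolt shear: A_b = π(22)²/4 = 380.13 mm². φR_n = 0.75 × 469 × 380.13 × 8 × 1 = 1069.7 kN.
Bearing (16 mm plate, F_u = 450 MPa): end bolts L_c = 39 − 24/2 = 27, R_n = min(1.2×27×16×450, 2.4×22×16×450) = 233.28 kN/bolt; interior L_c = 70 − 24 = 46, R_n = 380.16 kN/bolt. φR_n = 0.75 × (2×233.28 + 6×380.16) = 2060.6 kN.
Tension rupture (net): A_n = (168 − 2×26)×16 = 1856 mm² (U = 1.0, A_e = A_n). φR_n = 0.75 × 450 × 1856 = 626.4 kN.
Block shear: shear path 2×[39+3×70] = 2×249 mm, A_gv = 7968, A_nv = 2×(249 − 3.5×26)×16 = 5056 mm²; tension across gage: (63 − 1×26)×16 = 592 mm². R_n = min(0.6×450×5056, 0.6×345×7968) + 1.0×450×592 = min(1365.1, 1649.4) + 266.4 = 1631.5 kN. φR_n = 0.75 × 1631.5 = 1223.6 kN.
Tension yield (gross): A_g = 168×16 = 2688 mm². φR_n = 0.90 × 345 × 2688 = 834.6 kN.
Governing: min(1069.7, 2060.6, 626.4, 1223.6, 834.6) = 626.4 kN → net-section rupture.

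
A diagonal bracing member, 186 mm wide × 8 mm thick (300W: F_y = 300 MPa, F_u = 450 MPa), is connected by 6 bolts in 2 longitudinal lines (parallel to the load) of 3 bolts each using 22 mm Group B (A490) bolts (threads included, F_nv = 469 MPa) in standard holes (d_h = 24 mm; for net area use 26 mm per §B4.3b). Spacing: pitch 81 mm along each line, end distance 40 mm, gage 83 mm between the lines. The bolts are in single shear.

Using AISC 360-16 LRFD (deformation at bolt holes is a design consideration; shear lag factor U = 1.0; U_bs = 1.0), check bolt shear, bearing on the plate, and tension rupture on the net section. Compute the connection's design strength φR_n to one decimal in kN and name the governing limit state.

Bolt shear: A_b = π(22)²/4 = 380.13 mm². φR_n = 0.75 × 469 × 380.13 × 6 × 1 = 802.3 kN.
Bearing (8 mm plate, F_u = 450 MPa): end bolts L_c = 40 − 24/2 = 28, R_n = min(1.2×28×8×450, 2.4×22×8×450) = 120.96 kN/bolt; interior L_c = 81 − 24 = 57, R_n = 190.08 kN/bolt. φR_n = 0.75 × (2×120.96 + 4×190.08) = 751.7 kN.
Tension rupture (net): A_n = (186 − 2×26)×8 = 1072 mm² (U = 1.0, A_e = A_n). φR_n = 0.75 × 450 × 1072 = 361.8 kN.
Governing: min(802.3, 751.7, 361.8) = 361.8 kN → net-section rupture.

361.8 kN (net-section rupture governs)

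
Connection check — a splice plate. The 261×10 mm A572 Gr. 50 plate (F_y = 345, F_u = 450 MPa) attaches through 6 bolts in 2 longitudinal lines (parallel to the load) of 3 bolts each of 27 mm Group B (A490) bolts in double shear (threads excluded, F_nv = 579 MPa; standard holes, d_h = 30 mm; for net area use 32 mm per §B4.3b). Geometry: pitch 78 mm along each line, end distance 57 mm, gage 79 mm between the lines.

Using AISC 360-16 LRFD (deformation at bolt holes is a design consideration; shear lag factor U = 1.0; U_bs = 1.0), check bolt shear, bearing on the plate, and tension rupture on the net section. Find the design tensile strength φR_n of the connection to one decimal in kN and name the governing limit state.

664.9 kN (net-section rupture governs)

Bolt shear: A_b = π(27)²/4 = 572.56 mm². φR_n = 0.75 × 579 × 572.56 × 6 × 2 = 2983.6 kN.
Bearing (10 mm plate, F_u = 450 MPa): end bolts L_c = 57 − 30/2 = 42, R_n = min(1.2×42×10×450, 2.4×27×10×450) = 226.8 kN/bolt; interior L_c = 78 − 30 = 48, R_n = 259.2 kN/bolt. φR_n = 0.75 × (2×226.8 + 4×259.2) = 1117.8 kN.
Tension rupture (net): A_n = (261 − 2×32)×10 = 1970 mm² (U = 1.0, A_e = A_n). φR_n = 0.75 × 450 × 1970 = 664.9 kN.
Governing: min(2983.6, 1117.8, 664.9) = 664.9 kN → net-section rupture.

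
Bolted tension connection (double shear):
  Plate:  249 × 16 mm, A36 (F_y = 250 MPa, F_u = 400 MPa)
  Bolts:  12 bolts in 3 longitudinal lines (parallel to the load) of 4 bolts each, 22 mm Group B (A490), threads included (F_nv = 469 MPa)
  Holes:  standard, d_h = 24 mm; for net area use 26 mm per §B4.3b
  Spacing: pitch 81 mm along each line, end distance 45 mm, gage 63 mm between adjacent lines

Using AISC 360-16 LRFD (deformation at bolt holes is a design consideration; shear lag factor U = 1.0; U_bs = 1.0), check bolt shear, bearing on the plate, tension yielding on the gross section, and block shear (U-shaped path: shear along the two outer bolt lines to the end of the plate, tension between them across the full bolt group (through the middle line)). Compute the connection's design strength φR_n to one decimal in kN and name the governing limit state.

Bolt shear: A_b = π(22)²/4 = 380.13 mm². φR_n = 0.75 × 469 × 380.13 × 12 × 2 = 3209.1 kN.
Bearing (16 mm plate, F_u = 400 MPa): end bolts L_c = 45 − 24/2 = 33, R_n = min(1.2×33×16×400, 2.4×22×16×400) = 253.44 kN/bolt; interior L_c = 81 − 24 = 57, R_n = 337.92 kN/bolt. φR_n = 0.75 × (3×253.44 + 9×337.92) = 2851.2 kN.
Tension yield (gross): A_g = 249×16 = 3984 mm². φR_n = 0.90 × 250 × 3984 = 896.4 kN.
Block shear: shear path 2×[45+3×81] = 2×288 mm, A_gv = 9216, A_nv = 2×(288 − 3.5×26)×16 = 6304 mm²; tension across gage: (126 − 2×26)×16 = 1184 mm². R_n = min(0.6×400×6304, 0.6×250×9216) + 1.0×400×1184 = min(1513, 1382.4) + 473.6 = 1856 kN. φR_n = 0.75 × 1856 = 1392.0 kN.
Governing: min(3209.1, 2851.2, 896.4, 1392.0) = 896.4 kN → gross-section yield.

896.4 kN (gross-section yield governs)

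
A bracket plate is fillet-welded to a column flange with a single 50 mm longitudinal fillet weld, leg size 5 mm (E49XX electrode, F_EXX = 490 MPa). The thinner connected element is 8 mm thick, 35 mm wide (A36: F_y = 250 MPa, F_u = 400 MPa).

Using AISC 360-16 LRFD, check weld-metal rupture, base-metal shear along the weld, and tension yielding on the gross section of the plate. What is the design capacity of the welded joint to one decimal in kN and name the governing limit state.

Weld metal: throat = 0.707×5 = 3.535 mm, L = 50 mm. φR_n = 0.75 × 0.6 × 490 × 3.535 × 50 = 39.0 kN.
Base metal shear (8 mm plate): yield φR_n = 1.0×0.6×250×8×50 = 60.0 kN; rupture φR_n = 0.75×0.6×400×8×50 = 72.0 kN; take 60.0 kN (yield).
Tension yield (gross): A_g = 35×8 = 280 mm². φR_n = 0.90 × 250 × 280 = 63.0 kN.
Governing: min(39.0, 60.0, 63.0) = 39.0 kN → weld metal.

39.0 kN (weld metal governs)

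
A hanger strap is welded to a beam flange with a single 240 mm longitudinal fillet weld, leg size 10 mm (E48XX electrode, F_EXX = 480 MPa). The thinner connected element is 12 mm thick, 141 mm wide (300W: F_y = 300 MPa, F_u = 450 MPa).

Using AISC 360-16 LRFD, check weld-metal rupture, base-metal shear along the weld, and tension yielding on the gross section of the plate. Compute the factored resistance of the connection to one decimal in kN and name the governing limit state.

366.5 kN (weld metal governs)

Weld metal: throat = 0.707×10 = 7.07 mm, L = 240 mm. φR_n = 0.75 × 0.6 × 480 × 7.07 × 240 = 366.5 kN.
Base metal shear (12 mm plate): yield φR_n = 1.0×0.6×300×12×240 = 518.4 kN; rupture φR_n = 0.75×0.6×450×12×240 = 583.2 kN; take 518.4 kN (yield).
Tension yield (gross): A_g = 141×12 = 1692 mm². φR_n = 0.90 × 300 × 1692 = 456.8 kN.
Governing: min(366.5, 518.4, 456.8) = 366.5 kN → weld metal.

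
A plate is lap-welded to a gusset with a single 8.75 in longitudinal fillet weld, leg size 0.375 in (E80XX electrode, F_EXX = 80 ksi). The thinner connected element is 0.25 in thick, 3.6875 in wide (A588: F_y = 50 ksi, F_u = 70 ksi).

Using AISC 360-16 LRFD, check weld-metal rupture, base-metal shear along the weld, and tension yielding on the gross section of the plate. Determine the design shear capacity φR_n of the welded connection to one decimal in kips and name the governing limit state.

41.5 kips (gross-section yield governs)

Weld metal: throat = 0.707×0.375 = 0.26513 in, L = 8.75 in. φR_n = 0.75 × 0.6 × 80 × 0.26513 × 8.75 = 83.5 kips.
Base metal shear (0.25 in plate): yield φR_n = 1.0×0.6×50×0.25×8.75 = 65.6 kips; rupture φR_n = 0.75×0.6×70×0.25×8.75 = 68.9 kips; take 65.6 kips (yield).
Tension yield (gross): A_g = 3.6875×0.25 = 0.92188 in². φR_n = 0.90 × 50 × 0.92188 = 41.5 kips.
Governing: min(83.5, 65.6, 41.5) = 41.5 kips → gross-section yield.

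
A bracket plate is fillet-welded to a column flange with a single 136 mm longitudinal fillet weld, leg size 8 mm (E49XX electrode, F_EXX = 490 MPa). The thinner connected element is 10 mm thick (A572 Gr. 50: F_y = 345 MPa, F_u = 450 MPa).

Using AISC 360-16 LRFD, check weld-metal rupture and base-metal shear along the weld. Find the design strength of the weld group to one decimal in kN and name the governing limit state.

169.6 kN (weld metal governs)

Weld metal: throat = 0.707×8 = 5.656 mm, L = 136 mm. φR_n = 0.75 × 0.6 × 490 × 5.656 × 136 = 169.6 kN.
Base metal shear (10 mm plate): yield φR_n = 1.0×0.6×345×10×136 = 281.5 kN; rupture φR_n = 0.75×0.6×450×10×136 = 275.4 kN; take 275.4 kN (rupture).
Governing: min(169.6, 275.4) = 169.6 kN → weld metal.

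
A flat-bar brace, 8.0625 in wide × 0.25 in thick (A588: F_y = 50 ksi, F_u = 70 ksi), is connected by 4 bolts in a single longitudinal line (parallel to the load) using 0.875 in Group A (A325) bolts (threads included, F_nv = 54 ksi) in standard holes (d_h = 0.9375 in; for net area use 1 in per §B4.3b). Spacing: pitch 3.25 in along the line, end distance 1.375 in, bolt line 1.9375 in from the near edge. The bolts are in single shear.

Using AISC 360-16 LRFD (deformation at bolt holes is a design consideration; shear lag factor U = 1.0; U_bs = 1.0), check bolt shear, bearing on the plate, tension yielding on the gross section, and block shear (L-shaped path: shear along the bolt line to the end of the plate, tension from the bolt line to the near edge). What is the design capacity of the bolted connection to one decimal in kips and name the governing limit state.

Bolt shear: A_b = π(0.875)²/4 = 0.60132 in². φR_n = 0.75 × 54 × 0.60132 × 4 × 1 = 97.4 kips.
Bearing (0.25 in plate, F_u = 70 ksi): end bolts L_c = 1.375 − 0.9375/2 = 0.90625, R_n = min(1.2×0.90625×0.25×70, 2.4×0.875×0.25×70) = 19.031 kips/bolt; interior L_c = 3.25 − 0.9375 = 2.3125, R_n = 36.75 kips/bolt. φR_n = 0.75 × (1×19.031 + 3×36.75) = 97.0 kips.
Tension yield (gross): A_g = 8.0625×0.25 = 2.0156 in². φR_n = 0.90 × 50 × 2.0156 = 90.7 kips.
Block shear: shear path 1×[1.375+3×3.25] = 1×11.125 in, A_gv = 2.7813, A_nv = 1×(11.125 − 3.5×1)×0.25 = 1.9063 in²; tension to near edge: (1.9375 − 0.5×1)×0.25 = 0.35938 in². R_n = min(0.6×70×1.9063, 0.6×50×2.7813) + 1.0×70×0.35938 = min(80.065, 83.439) + 25.157 = 105.22 kips. φR_n = 0.75 × 105.22 = 78.9 kips.
Governing: min(97.4, 97.0, 90.7, 78.9) = 78.9 kips → block shear.

78.9 kips (block shear governs)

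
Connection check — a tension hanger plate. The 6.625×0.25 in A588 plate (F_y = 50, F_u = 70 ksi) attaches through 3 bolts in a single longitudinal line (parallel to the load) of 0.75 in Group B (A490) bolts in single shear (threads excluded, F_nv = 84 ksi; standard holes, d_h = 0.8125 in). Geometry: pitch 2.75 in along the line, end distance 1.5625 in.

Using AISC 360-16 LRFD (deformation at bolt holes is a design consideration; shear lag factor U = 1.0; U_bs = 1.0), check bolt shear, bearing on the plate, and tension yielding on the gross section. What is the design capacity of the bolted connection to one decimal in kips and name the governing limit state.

Bolt shear: A_b = π(0.75)²/4 = 0.44179 in². φR_n = 0.75 × 84 × 0.44179 × 3 × 1 = 83.5 kips.
Bearing (0.25 in plate, F_u = 70 ksi): end bolts L_c = 1.5625 − 0.8125/2 = 1.15625, R_n = min(1.2×1.15625×0.25×70, 2.4×0.75×0.25×70) = 24.281 kips/bolt; interior L_c = 2.75 − 0.8125 = 1.9375, R_n = 31.5 kips/bolt. φR_n = 0.75 × (1×24.281 + 2×31.5) = 65.5 kips.
Tension yield (gross): A_g = 6.625×0.25 = 1.6563 in². φR_n = 0.90 × 50 × 1.6563 = 74.5 kips.
Governing: min(83.5, 65.5, 74.5) = 65.5 kips → bearing.

65.5 kips (bearing governs)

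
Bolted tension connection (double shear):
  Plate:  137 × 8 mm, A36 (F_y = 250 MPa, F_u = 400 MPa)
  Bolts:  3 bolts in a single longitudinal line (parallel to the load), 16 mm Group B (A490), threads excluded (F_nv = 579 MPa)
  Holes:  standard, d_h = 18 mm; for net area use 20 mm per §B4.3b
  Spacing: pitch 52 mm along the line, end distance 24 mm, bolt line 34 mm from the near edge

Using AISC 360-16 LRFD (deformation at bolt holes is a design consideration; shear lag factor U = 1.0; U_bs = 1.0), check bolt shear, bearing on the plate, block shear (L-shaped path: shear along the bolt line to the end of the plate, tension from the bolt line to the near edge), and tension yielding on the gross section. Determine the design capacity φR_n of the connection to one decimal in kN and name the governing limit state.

Bolt shear: A_b = π(16)²/4 = 201.06 mm². φR_n = 0.75 × 579 × 201.06 × 3 × 2 = 523.9 kN.
Bearing (8 mm plate, F_u = 400 MPa): end bolts L_c = 24 − 18/2 = 15, R_n = min(1.2×15×8×400, 2.4×16×8×400) = 57.6 kN/bolt; interior L_c = 52 − 18 = 34, R_n = 122.88 kN/bolt. φR_n = 0.75 × (1×57.6 + 2×122.88) = 227.5 kN.
Block shear: shear path 1×[24+2×52] = 1×128 mm, A_gv = 1024, A_nv = 1×(128 − 2.5×20)×8 = 624 mm²; tension to near edge: (34 − 0.5×20)×8 = 192 mm². R_n = min(0.6×400×624, 0.6×250×1024) + 1.0×400×192 = min(149.76, 153.6) + 76.8 = 226.56 kN. φR_n = 0.75 × 226.56 = 169.9 kN.
Tension yield (gross): A_g = 137×8 = 1096 mm². φR_n = 0.90 × 250 × 1096 = 246.6 kN.
Governing: min(523.9, 227.5, 169.9, 246.6) = 169.9 kN → block shear.

169.9 kN (block shear governs)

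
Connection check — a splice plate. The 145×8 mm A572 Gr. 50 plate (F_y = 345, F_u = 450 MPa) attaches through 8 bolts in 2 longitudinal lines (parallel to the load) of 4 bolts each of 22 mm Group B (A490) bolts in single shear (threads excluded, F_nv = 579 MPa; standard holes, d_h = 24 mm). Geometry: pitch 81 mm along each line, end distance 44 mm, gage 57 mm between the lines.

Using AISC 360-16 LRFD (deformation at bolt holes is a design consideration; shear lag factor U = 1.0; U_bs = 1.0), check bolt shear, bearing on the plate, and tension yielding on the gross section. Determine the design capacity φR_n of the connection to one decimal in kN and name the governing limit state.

Bolt shear: A_b = π(22)²/4 = 380.13 mm². φR_n = 0.75 × 579 × 380.13 × 8 × 1 = 1320.6 kN.
Bearing (8 mm plate, F_u = 450 MPa): end bolts L_c = 44 − 24/2 = 32, R_n = min(1.2×32×8×450, 2.4×22×8×450) = 138.24 kN/bolt; interior L_c = 81 − 24 = 57, R_n = 190.08 kN/bolt. φR_n = 0.75 × (2×138.24 + 6×190.08) = 1062.7 kN.
Tension yield (gross): A_g = 145×8 = 1160 mm². φR_n = 0.90 × 345 × 1160 = 360.2 kN.
Governing: min(1320.6, 1062.7, 360.2) = 360.2 kN → gross-section yield.

360.2 kN (gross-section yield governs)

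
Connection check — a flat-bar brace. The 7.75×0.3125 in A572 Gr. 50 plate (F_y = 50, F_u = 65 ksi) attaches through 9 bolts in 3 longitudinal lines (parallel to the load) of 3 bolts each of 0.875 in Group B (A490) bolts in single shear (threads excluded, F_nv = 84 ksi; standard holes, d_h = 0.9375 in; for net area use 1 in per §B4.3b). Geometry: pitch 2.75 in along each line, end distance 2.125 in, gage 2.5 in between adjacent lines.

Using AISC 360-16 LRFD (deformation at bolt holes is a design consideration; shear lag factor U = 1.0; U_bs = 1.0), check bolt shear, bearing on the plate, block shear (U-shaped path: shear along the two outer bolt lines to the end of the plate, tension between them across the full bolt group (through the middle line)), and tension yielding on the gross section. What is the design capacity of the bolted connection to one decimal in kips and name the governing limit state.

109.0 kips (gross-section yield governs)

Bolt shear: A_b = π(0.875)²/4 = 0.60132 in². φR_n = 0.75 × 84 × 0.60132 × 9 × 1 = 340.9 kips.
Bearing (0.3125 in plate, F_u = 65 ksi): end bolts L_c = 2.125 − 0.9375/2 = 1.65625, R_n = min(1.2×1.65625×0.3125×65, 2.4×0.875×0.3125×65) = 40.371 kips/bolt; interior L_c = 2.75 − 0.9375 = 1.8125, R_n = 42.656 kips/bolt. φR_n = 0.75 × (3×40.371 + 6×42.656) = 282.8 kips.
Block shear: shear path 2×[2.125+2×2.75] = 2×7.625 in, A_gv = 4.7656, A_nv = 2×(7.625 − 2.5×1)×0.3125 = 3.2031 in²; tension across gage: (5 − 2×1)×0.3125 = 0.9375 in². R_n = min(0.6×65×3.2031, 0.6×50×4.7656) + 1.0×65×0.9375 = min(124.92, 142.97) + 60.938 = 185.86 kips. φR_n = 0.75 × 185.86 = 139.4 kips.
Tension yield (gross): A_g = 7.75×0.3125 = 2.4219 in². φR_n = 0.90 × 50 × 2.4219 = 109.0 kips.
Governing: min(340.9, 282.8, 139.4, 109.0) = 109.0 kips → gross-section yield.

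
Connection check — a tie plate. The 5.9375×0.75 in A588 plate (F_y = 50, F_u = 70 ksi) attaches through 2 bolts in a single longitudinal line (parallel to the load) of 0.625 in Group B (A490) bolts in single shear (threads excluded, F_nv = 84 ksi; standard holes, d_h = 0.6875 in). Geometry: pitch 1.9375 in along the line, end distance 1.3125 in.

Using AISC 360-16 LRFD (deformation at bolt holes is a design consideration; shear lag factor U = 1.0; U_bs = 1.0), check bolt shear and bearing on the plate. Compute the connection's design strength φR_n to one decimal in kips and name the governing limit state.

Bolt shear: A_b = π(0.625)²/4 = 0.3068 in². φR_n = 0.75 × 84 × 0.3068 × 2 × 1 = 38.7 kips.
Bearing (0.75 in plate, F_u = 70 ksi): end bolts L_c = 1.3125 − 0.6875/2 = 0.96875, R_n = min(1.2×0.96875×0.75×70, 2.4×0.625×0.75×70) = 61.031 kips/bolt; interior L_c = 1.9375 − 0.6875 = 1.25, R_n = 78.75 kips/bolt. φR_n = 0.75 × (1×61.031 + 1×78.75) = 104.8 kips.
Governing: min(38.7, 104.8) = 38.7 kips → bolt shear.

38.7 kips (bolt shear governs)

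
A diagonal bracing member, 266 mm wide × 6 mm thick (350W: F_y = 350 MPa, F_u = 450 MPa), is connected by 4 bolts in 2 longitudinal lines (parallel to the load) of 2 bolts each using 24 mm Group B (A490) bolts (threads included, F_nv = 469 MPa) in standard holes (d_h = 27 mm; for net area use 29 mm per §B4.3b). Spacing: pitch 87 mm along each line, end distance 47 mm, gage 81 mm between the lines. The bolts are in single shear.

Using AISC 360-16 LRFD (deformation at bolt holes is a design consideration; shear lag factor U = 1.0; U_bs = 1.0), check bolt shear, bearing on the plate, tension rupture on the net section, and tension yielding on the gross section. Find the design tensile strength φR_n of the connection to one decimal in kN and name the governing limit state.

396.1 kN (bearing governs)

Bolt shear: A_b = π(24)²/4 = 452.39 mm². φR_n = 0.75 × 469 × 452.39 × 4 × 1 = 636.5 kN.
Bearing (6 mm plate, F_u = 450 MPa): end bolts L_c = 47 − 27/2 = 33.5, R_n = min(1.2×33.5×6×450, 2.4×24×6×450) = 108.54 kN/bolt; interior L_c = 87 − 27 = 60, R_n = 155.52 kN/bolt. φR_n = 0.75 × (2×108.54 + 2×155.52) = 396.1 kN.
Tension rupture (net): A_n = (266 − 2×29)×6 = 1248 mm² (U = 1.0, A_e = A_n). φR_n = 0.75 × 450 × 1248 = 421.2 kN.
Tension yield (gross): A_g = 266×6 = 1596 mm². φR_n = 0.90 × 350 × 1596 = 502.7 kN.
Governing: min(636.5, 396.1, 421.2, 502.7) = 396.1 kN → bearing.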